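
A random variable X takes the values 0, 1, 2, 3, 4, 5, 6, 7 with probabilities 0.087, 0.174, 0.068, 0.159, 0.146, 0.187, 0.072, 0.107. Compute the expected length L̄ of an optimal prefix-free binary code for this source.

Repeatedly combine the two least-probable nodes; the expected code length is the sum of the merged weights.
merge 17/250 + 9/125 → 7/50
merge 87/1000 + 107/1000 → 97/500
merge 7/50 + 73/500 → 143/500
merge 159/1000 + 87/500 → 333/1000
merge 187/1000 + 97/500 → 381/1000
merge 143/500 + 333/1000 → 619/1000
merge 381/1000 + 619/1000 → 1
L = 7/50 + 97/500 + 143/500 + 333/1000 + 381/1000 + 619/1000 + 1 = 2953/1000 = 2.953 bits/symbol.

2.953 bits/symbol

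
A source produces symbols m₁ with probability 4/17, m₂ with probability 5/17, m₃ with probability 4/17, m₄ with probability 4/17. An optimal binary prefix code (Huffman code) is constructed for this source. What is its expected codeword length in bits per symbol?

2 bits/symbol

Repeatedly combine the two least-probable nodes; the expected code length is the sum of the merged weights.
merge 4/17 + 4/17 → 8/17
merge 4/17 + 5/17 → 9/17
merge 8/17 + 9/17 → 1
L = 8/17 + 9/17 + 1 = 2 bits/symbol.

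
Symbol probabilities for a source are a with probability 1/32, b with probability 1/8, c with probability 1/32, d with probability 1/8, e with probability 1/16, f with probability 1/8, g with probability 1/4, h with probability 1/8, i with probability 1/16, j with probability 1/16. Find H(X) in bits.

Each probability is a power of 1/2, so log₂(1/p) is an integer.
H = Σ p·log₂(1/p) = 1/32·5 + 1/8·3 + 1/32·5 + 1/8·3 + 1/16·4 + 1/8·3 + 1/4·2 + 1/8·3 + 1/16·4 + 1/16·4 = 3.0625 bits.

3.0625 bits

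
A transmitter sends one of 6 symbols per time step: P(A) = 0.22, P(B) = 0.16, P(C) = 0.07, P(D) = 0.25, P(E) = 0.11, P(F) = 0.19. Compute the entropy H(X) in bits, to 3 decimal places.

2.478 bits

H = −Σ pᵢ log₂ pᵢ.
−0.22·log₂(0.22) = 0.4806
−0.16·log₂(0.16) = 0.4230
−0.07·log₂(0.07) = 0.2686
−0.25·log₂(0.25) = 0.5000
−0.11·log₂(0.11) = 0.3503
−0.19·log₂(0.19) = 0.4552
Sum ≈ 2.4777 → 2.478 bits.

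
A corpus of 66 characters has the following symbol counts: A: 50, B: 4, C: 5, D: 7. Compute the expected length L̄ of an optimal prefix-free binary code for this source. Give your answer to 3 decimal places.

1.379 bits/symbol

Probabilities are the counts divided by 66.
Repeatedly combine the two least-probable nodes; the expected code length is the sum of the merged weights.
merge 2/33 + 5/66 → 3/22
merge 7/66 + 3/22 → 8/33
merge 8/33 + 25/33 → 1
L = 3/22 + 8/33 + 1 = 91/66 ≈ 1.379 bits/symbol.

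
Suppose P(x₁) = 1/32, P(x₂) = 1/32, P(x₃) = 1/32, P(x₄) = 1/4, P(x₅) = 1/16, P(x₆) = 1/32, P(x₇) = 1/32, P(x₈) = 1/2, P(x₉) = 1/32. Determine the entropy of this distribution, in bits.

Each probability is a power of 1/2, so log₂(1/p) is an integer.
H = Σ p·log₂(1/p) = 1/32·5 + 1/32·5 + 1/32·5 + 1/4·2 + 1/16·4 + 1/32·5 + 1/32·5 + 1/2·1 + 1/32·5 = 2.1875 bits.

2.1875 bits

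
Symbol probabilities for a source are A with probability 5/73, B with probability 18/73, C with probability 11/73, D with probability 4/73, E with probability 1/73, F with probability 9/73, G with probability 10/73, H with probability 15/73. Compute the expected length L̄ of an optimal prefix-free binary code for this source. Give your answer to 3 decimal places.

2.753 bits/symbol

Repeatedly combine the two least-probable nodes; the expected code length is the sum of the merged weights.
merge 1/73 + 4/73 → 5/73
merge 5/73 + 5/73 → 10/73
merge 9/73 + 10/73 → 19/73
merge 10/73 + 11/73 → 21/73
merge 15/73 + 18/73 → 33/73
merge 19/73 + 21/73 → 40/73
merge 33/73 + 40/73 → 1
L = 5/73 + 10/73 + 19/73 + 21/73 + 33/73 + 40/73 + 1 = 201/73 ≈ 2.753 bits/symbol.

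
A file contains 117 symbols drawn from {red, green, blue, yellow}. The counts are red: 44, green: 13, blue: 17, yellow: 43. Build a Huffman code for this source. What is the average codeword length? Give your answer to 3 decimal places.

1.880 bits/symbol

Probabilities are the counts divided by 117.
Repeatedly combine the two least-probable nodes; the expected code length is the sum of the merged weights.
merge 1/9 + 17/117 → 10/39
merge 10/39 + 43/117 → 73/117
merge 44/117 + 73/117 → 1
L = 10/39 + 73/117 + 1 = 220/117 ≈ 1.880 bits/symbol.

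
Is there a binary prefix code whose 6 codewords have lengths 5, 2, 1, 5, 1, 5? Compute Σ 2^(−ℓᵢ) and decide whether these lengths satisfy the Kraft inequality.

With common denominator 2^5 = 32: Σ 2^(−ℓᵢ) = 1/32 + 8/32 + 16/32 + 1/32 + 16/32 + 1/32 = 43/32 = 1.34375.
Kraft's inequality requires Σ ≤ 1; here Σ = 1.34375 > 1, so no such prefix code exists.

1.34375; no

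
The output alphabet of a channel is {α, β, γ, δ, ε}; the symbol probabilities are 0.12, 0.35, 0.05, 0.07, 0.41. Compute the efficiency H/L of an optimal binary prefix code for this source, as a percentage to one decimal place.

97.9%

Entropy H = −Σ p log₂ p ≈ 1.9092 bits.
Huffman merges: 1/20+7/100→3/25; 3/25+3/25→6/25; 6/25+7/20→59/100; 41/100+59/100→1. L = 39/20 ≈ 1.9500.
Efficiency = H/L = 1.9092/1.9500 = 97.9%.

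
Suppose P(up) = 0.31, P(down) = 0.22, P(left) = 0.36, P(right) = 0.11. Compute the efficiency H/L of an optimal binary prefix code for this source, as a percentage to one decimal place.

Entropy H = −Σ p log₂ p ≈ 1.8853 bits.
Huffman merges: 11/100+11/50→33/100; 31/100+33/100→16/25; 9/25+16/25→1. L = 197/100 ≈ 1.9700.
Efficiency = H/L = 1.8853/1.9700 = 95.7%.

95.7%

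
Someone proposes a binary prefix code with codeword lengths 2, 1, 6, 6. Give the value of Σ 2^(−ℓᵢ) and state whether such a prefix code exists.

With common denominator 2^6 = 64: Σ 2^(−ℓᵢ) = 16/64 + 32/64 + 1/64 + 1/64 = 50/64 = 0.78125.
Kraft's inequality requires Σ ≤ 1; here Σ = 0.78125 ≤ 1, so such a prefix code exists.

0.78125; yes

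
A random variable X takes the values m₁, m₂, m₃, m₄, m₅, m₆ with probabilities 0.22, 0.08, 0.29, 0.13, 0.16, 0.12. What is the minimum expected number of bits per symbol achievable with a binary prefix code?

Repeatedly combine the two least-probable nodes; the expected code length is the sum of the merged weights.
merge 2/25 + 3/25 → 1/5
merge 13/100 + 4/25 → 29/100
merge 1/5 + 11/50 → 21/50
merge 29/100 + 29/100 → 29/50
merge 21/50 + 29/50 → 1
L = 1/5 + 29/100 + 21/50 + 29/50 + 1 = 249/100 = 2.49 bits/symbol.

2.49 bits/symbol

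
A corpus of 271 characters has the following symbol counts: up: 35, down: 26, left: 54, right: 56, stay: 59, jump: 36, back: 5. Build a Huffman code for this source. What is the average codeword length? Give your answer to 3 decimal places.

2.690 bits/symbol

Probabilities are the counts divided by 271.
Repeatedly combine the two least-probable nodes; the expected code length is the sum of the merged weights.
merge 5/271 + 26/271 → 31/271
merge 31/271 + 35/271 → 66/271
merge 36/271 + 54/271 → 90/271
merge 56/271 + 59/271 → 115/271
merge 66/271 + 90/271 → 156/271
merge 115/271 + 156/271 → 1
L = 31/271 + 66/271 + 90/271 + 115/271 + 156/271 + 1 = 729/271 ≈ 2.690 bits/symbol.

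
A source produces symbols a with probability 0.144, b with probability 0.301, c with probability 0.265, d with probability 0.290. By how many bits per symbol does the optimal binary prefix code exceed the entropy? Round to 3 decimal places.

Entropy H = −Σ p log₂ p ≈ 1.9496 bits.
Huffman merges: 18/125+53/200→409/1000; 29/100+301/1000→591/1000; 409/1000+591/1000→1. L = 2 ≈ 2.0000.
L − H = 2.0000 − 1.9496 = 0.050 bits.

0.050 bits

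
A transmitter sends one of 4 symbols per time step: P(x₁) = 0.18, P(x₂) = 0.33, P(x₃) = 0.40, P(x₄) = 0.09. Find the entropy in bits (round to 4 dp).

1.8146 bits

H = −Σ pᵢ log₂ pᵢ.
−0.18·log₂(0.18) = 0.4453
−0.33·log₂(0.33) = 0.5278
−0.40·log₂(0.40) = 0.5288
−0.09·log₂(0.09) = 0.3127
Sum ≈ 1.8146 → 1.8146 bits.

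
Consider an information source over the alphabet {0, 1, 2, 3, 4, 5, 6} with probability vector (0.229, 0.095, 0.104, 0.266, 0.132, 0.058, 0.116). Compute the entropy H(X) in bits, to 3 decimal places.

2.642 bits

H = −Σ pᵢ log₂ pᵢ.
−0.229·log₂(0.229) = 0.4870
−0.095·log₂(0.095) = 0.3226
−0.104·log₂(0.104) = 0.3396
−0.266·log₂(0.266) = 0.5082
−0.132·log₂(0.132) = 0.3856
−0.058·log₂(0.058) = 0.2383
−0.116·log₂(0.116) = 0.3605
Sum ≈ 2.6418 → 2.642 bits.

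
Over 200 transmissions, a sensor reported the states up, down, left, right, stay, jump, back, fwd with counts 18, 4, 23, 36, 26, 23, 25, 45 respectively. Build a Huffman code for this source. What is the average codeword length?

2.885 bits/symbol

Probabilities are the counts divided by 200.
Repeatedly combine the two least-probable nodes; the expected code length is the sum of the merged weights.
merge 1/50 + 9/100 → 11/100
merge 11/100 + 23/200 → 9/40
merge 23/200 + 1/8 → 6/25
merge 13/100 + 9/50 → 31/100
merge 9/40 + 9/40 → 9/20
merge 6/25 + 31/100 → 11/20
merge 9/20 + 11/20 → 1
L = 11/100 + 9/40 + 6/25 + 31/100 + 9/20 + 11/20 + 1 = 577/200 = 2.885 bits/symbol.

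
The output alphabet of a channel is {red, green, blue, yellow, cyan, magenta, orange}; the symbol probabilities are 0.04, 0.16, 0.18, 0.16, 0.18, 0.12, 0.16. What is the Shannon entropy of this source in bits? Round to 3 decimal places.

2.712 bits

H = −Σ pᵢ log₂ pᵢ.
−0.04·log₂(0.04) = 0.1858
−0.16·log₂(0.16) = 0.4230
−0.18·log₂(0.18) = 0.4453
−0.16·log₂(0.16) = 0.4230
−0.18·log₂(0.18) = 0.4453
−0.12·log₂(0.12) = 0.3671
−0.16·log₂(0.16) = 0.4230
Sum ≈ 2.7125 → 2.712 bits.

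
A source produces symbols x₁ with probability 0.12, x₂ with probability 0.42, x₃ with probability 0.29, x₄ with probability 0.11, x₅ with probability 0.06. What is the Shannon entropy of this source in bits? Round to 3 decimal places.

H = −Σ pᵢ log₂ pᵢ.
−0.12·log₂(0.12) = 0.3671
−0.42·log₂(0.42) = 0.5256
−0.29·log₂(0.29) = 0.5179
−0.11·log₂(0.11) = 0.3503
−0.06·log₂(0.06) = 0.2435
Sum ≈ 2.0044 → 2.004 bits.

2.004 bits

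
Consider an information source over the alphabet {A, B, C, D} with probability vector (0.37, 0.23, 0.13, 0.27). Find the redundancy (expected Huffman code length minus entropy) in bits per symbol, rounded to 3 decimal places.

Entropy H = −Σ p log₂ p ≈ 1.9111 bits.
Huffman merges: 13/100+23/100→9/25; 27/100+9/25→63/100; 37/100+63/100→1. L = 199/100 ≈ 1.9900.
L − H = 1.9900 − 1.9111 = 0.079 bits.

0.079 bits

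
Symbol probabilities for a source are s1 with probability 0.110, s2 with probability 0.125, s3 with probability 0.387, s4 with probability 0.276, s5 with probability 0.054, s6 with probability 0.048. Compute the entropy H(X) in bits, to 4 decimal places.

2.2056 bits

H = −Σ pᵢ log₂ pᵢ.
−0.110·log₂(0.110) = 0.3503
−0.125·log₂(0.125) = 0.3750
−0.387·log₂(0.387) = 0.5300
−0.276·log₂(0.276) = 0.5126
−0.054·log₂(0.054) = 0.2274
−0.048·log₂(0.048) = 0.2103
Sum ≈ 2.2056 → 2.2056 bits.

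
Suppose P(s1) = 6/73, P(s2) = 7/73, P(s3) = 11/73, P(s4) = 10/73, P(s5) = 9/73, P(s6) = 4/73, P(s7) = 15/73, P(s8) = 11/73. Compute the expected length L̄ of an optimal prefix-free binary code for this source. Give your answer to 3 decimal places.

Repeatedly combine the two least-probable nodes; the expected code length is the sum of the merged weights.
merge 4/73 + 6/73 → 10/73
merge 7/73 + 9/73 → 16/73
merge 10/73 + 10/73 → 20/73
merge 11/73 + 11/73 → 22/73
merge 15/73 + 16/73 → 31/73
merge 20/73 + 22/73 → 42/73
merge 31/73 + 42/73 → 1
L = 10/73 + 16/73 + 20/73 + 22/73 + 31/73 + 42/73 + 1 = 214/73 ≈ 2.932 bits/symbol.

2.932 bits/symbol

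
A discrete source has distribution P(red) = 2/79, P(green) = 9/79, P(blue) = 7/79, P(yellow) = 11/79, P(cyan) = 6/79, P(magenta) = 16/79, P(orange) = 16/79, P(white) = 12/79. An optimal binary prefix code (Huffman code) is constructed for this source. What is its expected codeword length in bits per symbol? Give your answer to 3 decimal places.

2.886 bits/symbol

Repeatedly combine the two least-probable nodes; the expected code length is the sum of the merged weights.
merge 2/79 + 6/79 → 8/79
merge 7/79 + 8/79 → 15/79
merge 9/79 + 11/79 → 20/79
merge 12/79 + 15/79 → 27/79
merge 16/79 + 16/79 → 32/79
merge 20/79 + 27/79 → 47/79
merge 32/79 + 47/79 → 1
L = 8/79 + 15/79 + 20/79 + 27/79 + 32/79 + 47/79 + 1 = 228/79 ≈ 2.886 bits/symbol.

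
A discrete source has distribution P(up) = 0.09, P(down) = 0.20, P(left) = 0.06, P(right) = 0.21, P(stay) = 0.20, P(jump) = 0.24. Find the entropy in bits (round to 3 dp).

2.452 bits

H = −Σ pᵢ log₂ pᵢ.
−0.09·log₂(0.09) = 0.3127
−0.20·log₂(0.20) = 0.4644
−0.06·log₂(0.06) = 0.2435
−0.21·log₂(0.21) = 0.4728
−0.20·log₂(0.20) = 0.4644
−0.24·log₂(0.24) = 0.4941
Sum ≈ 2.4519 → 2.452 bits.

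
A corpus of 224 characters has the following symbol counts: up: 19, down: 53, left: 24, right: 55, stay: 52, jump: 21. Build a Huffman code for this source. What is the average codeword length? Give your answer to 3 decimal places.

Probabilities are the counts divided by 224.
Repeatedly combine the two least-probable nodes; the expected code length is the sum of the merged weights.
merge 19/224 + 3/32 → 5/28
merge 3/28 + 5/28 → 2/7
merge 13/56 + 53/224 → 15/32
merge 55/224 + 2/7 → 17/32
merge 15/32 + 17/32 → 1
L = 5/28 + 2/7 + 15/32 + 17/32 + 1 = 69/28 ≈ 2.464 bits/symbol.

2.464 bits/symbol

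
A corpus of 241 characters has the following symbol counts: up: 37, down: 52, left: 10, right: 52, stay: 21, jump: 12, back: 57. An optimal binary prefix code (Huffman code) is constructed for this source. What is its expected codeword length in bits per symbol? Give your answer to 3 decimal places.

Probabilities are the counts divided by 241.
Repeatedly combine the two least-probable nodes; the expected code length is the sum of the merged weights.
merge 10/241 + 12/241 → 22/241
merge 21/241 + 22/241 → 43/241
merge 37/241 + 43/241 → 80/241
merge 52/241 + 52/241 → 104/241
merge 57/241 + 80/241 → 137/241
merge 104/241 + 137/241 → 1
L = 22/241 + 43/241 + 80/241 + 104/241 + 137/241 + 1 = 627/241 ≈ 2.602 bits/symbol.

2.602 bits/symbol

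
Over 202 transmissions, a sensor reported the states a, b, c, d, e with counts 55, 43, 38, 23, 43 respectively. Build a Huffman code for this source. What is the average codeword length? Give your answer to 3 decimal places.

Probabilities are the counts divided by 202.
Repeatedly combine the two least-probable nodes; the expected code length is the sum of the merged weights.
merge 23/202 + 19/101 → 61/202
merge 43/202 + 43/202 → 43/101
merge 55/202 + 61/202 → 58/101
merge 43/101 + 58/101 → 1
L = 61/202 + 43/101 + 58/101 + 1 = 465/202 ≈ 2.302 bits/symbol.

2.302 bits/symbol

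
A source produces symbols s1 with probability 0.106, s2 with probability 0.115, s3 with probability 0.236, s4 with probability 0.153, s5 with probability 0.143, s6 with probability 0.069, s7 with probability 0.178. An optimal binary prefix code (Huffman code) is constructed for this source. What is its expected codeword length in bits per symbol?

2.761 bits/symbol

Repeatedly combine the two least-probable nodes; the expected code length is the sum of the merged weights.
merge 69/1000 + 53/500 → 7/40
merge 23/200 + 143/1000 → 129/500
merge 153/1000 + 7/40 → 41/125
merge 89/500 + 59/250 → 207/500
merge 129/500 + 41/125 → 293/500
merge 207/500 + 293/500 → 1
L = 7/40 + 129/500 + 41/125 + 207/500 + 293/500 + 1 = 2761/1000 = 2.761 bits/symbol.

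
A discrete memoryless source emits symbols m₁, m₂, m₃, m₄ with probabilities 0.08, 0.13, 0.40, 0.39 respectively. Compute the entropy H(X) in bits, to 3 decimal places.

1.733 bits

H = −Σ pᵢ log₂ pᵢ.
−0.08·log₂(0.08) = 0.2915
−0.13·log₂(0.13) = 0.3826
−0.40·log₂(0.40) = 0.5288
−0.39·log₂(0.39) = 0.5298
Sum ≈ 1.7327 → 1.733 bits.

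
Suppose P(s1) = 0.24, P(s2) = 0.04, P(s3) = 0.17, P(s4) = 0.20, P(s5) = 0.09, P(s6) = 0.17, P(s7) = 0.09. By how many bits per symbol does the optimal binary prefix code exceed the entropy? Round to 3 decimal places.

Entropy H = −Σ p log₂ p ≈ 2.6388 bits.
Huffman merges: 1/25+9/100→13/100; 9/100+13/100→11/50; 17/100+17/100→17/50; 1/5+11/50→21/50; 6/25+17/50→29/50; 21/50+29/50→1. L = 269/100 ≈ 2.6900.
L − H = 2.6900 − 2.6388 = 0.051 bits.

0.051 bits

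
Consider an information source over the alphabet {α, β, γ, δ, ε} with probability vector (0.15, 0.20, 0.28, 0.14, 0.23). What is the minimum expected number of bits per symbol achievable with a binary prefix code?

2.29 bits/symbol

Repeatedly combine the two least-probable nodes; the expected code length is the sum of the merged weights.
merge 7/50 + 3/20 → 29/100
merge 1/5 + 23/100 → 43/100
merge 7/25 + 29/100 → 57/100
merge 43/100 + 57/100 → 1
L = 29/100 + 43/100 + 57/100 + 1 = 229/100 = 2.29 bits/symbol.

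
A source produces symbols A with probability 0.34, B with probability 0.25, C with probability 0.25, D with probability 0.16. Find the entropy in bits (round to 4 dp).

1.9522 bits

H = −Σ pᵢ log₂ pᵢ.
−0.34·log₂(0.34) = 0.5292
−0.25·log₂(0.25) = 0.5000
−0.25·log₂(0.25) = 0.5000
−0.16·log₂(0.16) = 0.4230
Sum ≈ 1.9522 → 1.9522 bits.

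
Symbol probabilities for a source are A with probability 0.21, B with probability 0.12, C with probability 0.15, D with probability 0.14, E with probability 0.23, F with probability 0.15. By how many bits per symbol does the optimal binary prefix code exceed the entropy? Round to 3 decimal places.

Entropy H = −Σ p log₂ p ≈ 2.5458 bits.
Huffman merges: 3/25+7/50→13/50; 3/20+3/20→3/10; 21/100+23/100→11/25; 13/50+3/10→14/25; 11/25+14/25→1. L = 64/25 ≈ 2.5600.
L − H = 2.5600 − 2.5458 = 0.014 bits.

0.014 bits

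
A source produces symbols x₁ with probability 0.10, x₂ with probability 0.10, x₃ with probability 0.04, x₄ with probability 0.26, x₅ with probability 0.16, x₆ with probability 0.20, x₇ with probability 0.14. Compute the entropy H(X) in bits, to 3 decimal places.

2.640 bits

H = −Σ pᵢ log₂ pᵢ.
−0.10·log₂(0.10) = 0.3322
−0.10·log₂(0.10) = 0.3322
−0.04·log₂(0.04) = 0.1858
−0.26·log₂(0.26) = 0.5053
−0.16·log₂(0.16) = 0.4230
−0.20·log₂(0.20) = 0.4644
−0.14·log₂(0.14) = 0.3971
Sum ≈ 2.6399 → 2.640 bits.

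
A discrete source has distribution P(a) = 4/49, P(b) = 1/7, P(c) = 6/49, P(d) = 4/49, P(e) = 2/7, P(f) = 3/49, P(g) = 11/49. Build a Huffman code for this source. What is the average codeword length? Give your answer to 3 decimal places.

2.633 bits/symbol

Repeatedly combine the two least-probable nodes; the expected code length is the sum of the merged weights.
merge 3/49 + 4/49 → 1/7
merge 4/49 + 6/49 → 10/49
merge 1/7 + 1/7 → 2/7
merge 10/49 + 11/49 → 3/7
merge 2/7 + 2/7 → 4/7
merge 3/7 + 4/7 → 1
L = 1/7 + 10/49 + 2/7 + 3/7 + 4/7 + 1 = 129/49 ≈ 2.633 bits/symbol.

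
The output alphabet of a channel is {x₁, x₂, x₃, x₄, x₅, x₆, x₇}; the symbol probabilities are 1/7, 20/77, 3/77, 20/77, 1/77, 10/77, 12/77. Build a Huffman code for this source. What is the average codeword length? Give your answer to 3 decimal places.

Repeatedly combine the two least-probable nodes; the expected code length is the sum of the merged weights.
merge 1/77 + 3/77 → 4/77
merge 4/77 + 10/77 → 2/11
merge 1/7 + 12/77 → 23/77
merge 2/11 + 20/77 → 34/77
merge 20/77 + 23/77 → 43/77
merge 34/77 + 43/77 → 1
L = 4/77 + 2/11 + 23/77 + 34/77 + 43/77 + 1 = 195/77 ≈ 2.532 bits/symbol.

2.532 bits/symbol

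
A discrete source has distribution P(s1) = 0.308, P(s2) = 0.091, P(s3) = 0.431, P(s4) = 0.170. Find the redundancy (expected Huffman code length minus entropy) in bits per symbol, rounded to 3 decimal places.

0.034 bits

Entropy H = −Σ p log₂ p ≈ 1.7959 bits.
Huffman merges: 91/1000+17/100→261/1000; 261/1000+77/250→569/1000; 431/1000+569/1000→1. L = 183/100 ≈ 1.8300.
L − H = 1.8300 − 1.7959 = 0.034 bits.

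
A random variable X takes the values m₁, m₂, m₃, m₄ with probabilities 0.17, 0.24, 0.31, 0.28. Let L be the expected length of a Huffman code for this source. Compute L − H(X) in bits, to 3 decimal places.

Entropy H = −Σ p log₂ p ≈ 1.9667 bits.
Huffman merges: 17/100+6/25→41/100; 7/25+31/100→59/100; 41/100+59/100→1. L = 2 ≈ 2.0000.
L − H = 2.0000 − 1.9667 = 0.033 bits.

0.033 bits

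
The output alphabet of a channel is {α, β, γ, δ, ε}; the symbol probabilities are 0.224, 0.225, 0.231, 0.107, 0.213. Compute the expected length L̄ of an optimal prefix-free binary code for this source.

Repeatedly combine the two least-probable nodes; the expected code length is the sum of the merged weights.
merge 107/1000 + 213/1000 → 8/25
merge 28/125 + 9/40 → 449/1000
merge 231/1000 + 8/25 → 551/1000
merge 449/1000 + 551/1000 → 1
L = 8/25 + 449/1000 + 551/1000 + 1 = 58/25 = 2.32 bits/symbol.

2.32 bits/symbol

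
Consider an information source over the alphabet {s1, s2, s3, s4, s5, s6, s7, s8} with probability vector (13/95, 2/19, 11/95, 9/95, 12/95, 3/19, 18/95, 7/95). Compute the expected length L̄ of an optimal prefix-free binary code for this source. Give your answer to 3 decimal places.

2.979 bits/symbol

Repeatedly combine the two least-probable nodes; the expected code length is the sum of the merged weights.
merge 7/95 + 9/95 → 16/95
merge 2/19 + 11/95 → 21/95
merge 12/95 + 13/95 → 5/19
merge 3/19 + 16/95 → 31/95
merge 18/95 + 21/95 → 39/95
merge 5/19 + 31/95 → 56/95
merge 39/95 + 56/95 → 1
L = 16/95 + 21/95 + 5/19 + 31/95 + 39/95 + 56/95 + 1 = 283/95 ≈ 2.979 bits/symbol.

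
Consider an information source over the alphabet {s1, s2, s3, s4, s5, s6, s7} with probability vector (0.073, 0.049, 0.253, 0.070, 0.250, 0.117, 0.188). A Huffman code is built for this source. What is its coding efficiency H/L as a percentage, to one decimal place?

98.4%

Entropy H = −Σ p log₂ p ≈ 2.5745 bits.
Huffman merges: 49/1000+7/100→119/1000; 73/1000+117/1000→19/100; 119/1000+47/250→307/1000; 19/100+1/4→11/25; 253/1000+307/1000→14/25; 11/25+14/25→1. L = 327/125 ≈ 2.6160.
Efficiency = H/L = 2.5745/2.6160 = 98.4%.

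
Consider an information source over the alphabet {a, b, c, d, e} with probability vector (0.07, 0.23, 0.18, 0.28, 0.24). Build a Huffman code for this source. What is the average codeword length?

Repeatedly combine the two least-probable nodes; the expected code length is the sum of the merged weights.
merge 7/100 + 9/50 → 1/4
merge 23/100 + 6/25 → 47/100
merge 1/4 + 7/25 → 53/100
merge 47/100 + 53/100 → 1
L = 1/4 + 47/100 + 53/100 + 1 = 9/4 = 2.25 bits/symbol.

2.25 bits/symbol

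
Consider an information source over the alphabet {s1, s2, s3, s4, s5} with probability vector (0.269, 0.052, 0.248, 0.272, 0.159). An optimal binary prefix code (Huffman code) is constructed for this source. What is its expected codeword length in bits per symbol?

Repeatedly combine the two least-probable nodes; the expected code length is the sum of the merged weights.
merge 13/250 + 159/1000 → 211/1000
merge 211/1000 + 31/125 → 459/1000
merge 269/1000 + 34/125 → 541/1000
merge 459/1000 + 541/1000 → 1
L = 211/1000 + 459/1000 + 541/1000 + 1 = 2211/1000 = 2.211 bits/symbol.

2.211 bits/symbol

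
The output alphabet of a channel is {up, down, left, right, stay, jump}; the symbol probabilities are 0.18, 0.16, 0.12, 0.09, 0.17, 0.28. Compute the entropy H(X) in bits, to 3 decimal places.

H = −Σ pᵢ log₂ pᵢ.
−0.18·log₂(0.18) = 0.4453
−0.16·log₂(0.16) = 0.4230
−0.12·log₂(0.12) = 0.3671
−0.09·log₂(0.09) = 0.3127
−0.17·log₂(0.17) = 0.4346
−0.28·log₂(0.28) = 0.5142
Sum ≈ 2.4969 → 2.497 bits.

2.497 bits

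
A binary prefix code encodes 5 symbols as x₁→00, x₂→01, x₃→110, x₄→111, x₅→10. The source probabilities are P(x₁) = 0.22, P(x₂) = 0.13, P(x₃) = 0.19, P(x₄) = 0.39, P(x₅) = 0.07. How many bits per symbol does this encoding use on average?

2.58 bits/symbol

L̄ = Σ pᵢ·ℓᵢ = 0.22·2 + 0.13·2 + 0.19·3 + 0.39·3 + 0.07·2 = 2.58 bits/symbol.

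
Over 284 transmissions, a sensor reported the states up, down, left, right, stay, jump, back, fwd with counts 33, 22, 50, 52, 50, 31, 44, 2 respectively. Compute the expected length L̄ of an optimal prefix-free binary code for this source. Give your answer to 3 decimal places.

2.901 bits/symbol

Probabilities are the counts divided by 284.
Repeatedly combine the two least-probable nodes; the expected code length is the sum of the merged weights.
merge 1/142 + 11/142 → 6/71
merge 6/71 + 31/284 → 55/284
merge 33/284 + 11/71 → 77/284
merge 25/142 + 25/142 → 25/71
merge 13/71 + 55/284 → 107/284
merge 77/284 + 25/71 → 177/284
merge 107/284 + 177/284 → 1
L = 6/71 + 55/284 + 77/284 + 25/71 + 107/284 + 177/284 + 1 = 206/71 ≈ 2.901 bits/symbol.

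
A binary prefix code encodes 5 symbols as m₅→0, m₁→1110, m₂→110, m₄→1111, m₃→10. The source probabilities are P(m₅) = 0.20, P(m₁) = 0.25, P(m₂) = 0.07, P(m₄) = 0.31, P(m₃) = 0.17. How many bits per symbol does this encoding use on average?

L̄ = Σ pᵢ·ℓᵢ = 0.20·1 + 0.25·4 + 0.07·3 + 0.31·4 + 0.17·2 = 2.99 bits/symbol.

2.99 bits/symbol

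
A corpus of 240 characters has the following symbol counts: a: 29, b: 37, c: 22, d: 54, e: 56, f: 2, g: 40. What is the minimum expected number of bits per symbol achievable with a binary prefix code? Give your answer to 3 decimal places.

Probabilities are the counts divided by 240.
Repeatedly combine the two least-probable nodes; the expected code length is the sum of the merged weights.
merge 1/120 + 11/120 → 1/10
merge 1/10 + 29/240 → 53/240
merge 37/240 + 1/6 → 77/240
merge 53/240 + 9/40 → 107/240
merge 7/30 + 77/240 → 133/240
merge 107/240 + 133/240 → 1
L = 1/10 + 53/240 + 77/240 + 107/240 + 133/240 + 1 = 317/120 ≈ 2.642 bits/symbol.

2.642 bits/symbol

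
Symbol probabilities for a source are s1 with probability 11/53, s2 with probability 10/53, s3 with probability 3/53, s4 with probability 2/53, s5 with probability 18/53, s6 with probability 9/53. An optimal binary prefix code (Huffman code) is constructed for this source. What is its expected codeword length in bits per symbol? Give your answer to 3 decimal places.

Repeatedly combine the two least-probable nodes; the expected code length is the sum of the merged weights.
merge 2/53 + 3/53 → 5/53
merge 5/53 + 9/53 → 14/53
merge 10/53 + 11/53 → 21/53
merge 14/53 + 18/53 → 32/53
merge 21/53 + 32/53 → 1
L = 5/53 + 14/53 + 21/53 + 32/53 + 1 = 125/53 ≈ 2.358 bits/symbol.

2.358 bits/symbol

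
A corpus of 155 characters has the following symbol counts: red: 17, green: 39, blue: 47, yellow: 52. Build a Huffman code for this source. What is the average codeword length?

2 bits/symbol

Probabilities are the counts divided by 155.
Repeatedly combine the two least-probable nodes; the expected code length is the sum of the merged weights.
merge 17/155 + 39/155 → 56/155
merge 47/155 + 52/155 → 99/155
merge 56/155 + 99/155 → 1
L = 56/155 + 99/155 + 1 = 2 bits/symbol.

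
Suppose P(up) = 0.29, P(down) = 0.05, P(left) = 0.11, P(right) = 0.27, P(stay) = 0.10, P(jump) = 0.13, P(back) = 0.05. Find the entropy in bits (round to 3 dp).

2.525 bits

H = −Σ pᵢ log₂ pᵢ.
−0.29·log₂(0.29) = 0.5179
−0.05·log₂(0.05) = 0.2161
−0.11·log₂(0.11) = 0.3503
−0.27·log₂(0.27) = 0.5100
−0.10·log₂(0.10) = 0.3322
−0.13·log₂(0.13) = 0.3826
−0.05·log₂(0.05) = 0.2161
Sum ≈ 2.5252 → 2.525 bits.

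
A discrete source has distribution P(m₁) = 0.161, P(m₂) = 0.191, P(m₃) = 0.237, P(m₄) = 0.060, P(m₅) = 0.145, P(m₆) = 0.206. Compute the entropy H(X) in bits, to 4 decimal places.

2.4897 bits

H = −Σ pᵢ log₂ pᵢ.
−0.161·log₂(0.161) = 0.4242
−0.191·log₂(0.191) = 0.4562
−0.237·log₂(0.237) = 0.4923
−0.060·log₂(0.060) = 0.2435
−0.145·log₂(0.145) = 0.4040
−0.206·log₂(0.206) = 0.4695
Sum ≈ 2.4897 → 2.4897 bits.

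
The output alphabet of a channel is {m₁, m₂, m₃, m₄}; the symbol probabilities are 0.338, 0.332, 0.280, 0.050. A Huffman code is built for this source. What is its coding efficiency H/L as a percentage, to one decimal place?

Entropy H = −Σ p log₂ p ≈ 1.7874 bits.
Huffman merges: 1/20+7/25→33/100; 33/100+83/250→331/500; 169/500+331/500→1. L = 249/125 ≈ 1.9920.
Efficiency = H/L = 1.7874/1.9920 = 89.7%.

89.7%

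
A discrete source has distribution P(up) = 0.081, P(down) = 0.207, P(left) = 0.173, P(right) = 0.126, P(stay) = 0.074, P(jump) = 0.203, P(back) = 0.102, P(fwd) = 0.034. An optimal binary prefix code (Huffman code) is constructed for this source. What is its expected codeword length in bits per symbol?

2.881 bits/symbol

Repeatedly combine the two least-probable nodes; the expected code length is the sum of the merged weights.
merge 17/500 + 37/500 → 27/250
merge 81/1000 + 51/500 → 183/1000
merge 27/250 + 63/500 → 117/500
merge 173/1000 + 183/1000 → 89/250
merge 203/1000 + 207/1000 → 41/100
merge 117/500 + 89/250 → 59/100
merge 41/100 + 59/100 → 1
L = 27/250 + 183/1000 + 117/500 + 89/250 + 41/100 + 59/100 + 1 = 2881/1000 = 2.881 bits/symbol.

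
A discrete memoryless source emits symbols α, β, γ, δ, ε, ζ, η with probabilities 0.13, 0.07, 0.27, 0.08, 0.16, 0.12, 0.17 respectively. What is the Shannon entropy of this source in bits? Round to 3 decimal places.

2.677 bits

H = −Σ pᵢ log₂ pᵢ.
−0.13·log₂(0.13) = 0.3826
−0.07·log₂(0.07) = 0.2686
−0.27·log₂(0.27) = 0.5100
−0.08·log₂(0.08) = 0.2915
−0.16·log₂(0.16) = 0.4230
−0.12·log₂(0.12) = 0.3671
−0.17·log₂(0.17) = 0.4346
Sum ≈ 2.6774 → 2.677 bits.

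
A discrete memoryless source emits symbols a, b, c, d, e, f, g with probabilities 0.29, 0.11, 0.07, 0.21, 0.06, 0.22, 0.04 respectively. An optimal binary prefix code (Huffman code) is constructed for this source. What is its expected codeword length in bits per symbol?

Repeatedly combine the two least-probable nodes; the expected code length is the sum of the merged weights.
merge 1/25 + 3/50 → 1/10
merge 7/100 + 1/10 → 17/100
merge 11/100 + 17/100 → 7/25
merge 21/100 + 11/50 → 43/100
merge 7/25 + 29/100 → 57/100
merge 43/100 + 57/100 → 1
L = 1/10 + 17/100 + 7/25 + 43/100 + 57/100 + 1 = 51/20 = 2.55 bits/symbol.

2.55 bits/symbol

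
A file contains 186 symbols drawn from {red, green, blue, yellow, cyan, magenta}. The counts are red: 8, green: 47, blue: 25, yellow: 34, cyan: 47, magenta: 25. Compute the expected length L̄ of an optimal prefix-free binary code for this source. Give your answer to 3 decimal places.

2.489 bits/symbol

Probabilities are the counts divided by 186.
Repeatedly combine the two least-probable nodes; the expected code length is the sum of the merged weights.
merge 4/93 + 25/186 → 11/62
merge 25/186 + 11/62 → 29/93
merge 17/93 + 47/186 → 27/62
merge 47/186 + 29/93 → 35/62
merge 27/62 + 35/62 → 1
L = 11/62 + 29/93 + 27/62 + 35/62 + 1 = 463/186 ≈ 2.489 bits/symbol.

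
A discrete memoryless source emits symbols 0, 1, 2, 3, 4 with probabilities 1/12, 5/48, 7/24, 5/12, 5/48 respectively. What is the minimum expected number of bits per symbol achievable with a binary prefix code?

2.0625 bits/symbol

Repeatedly combine the two least-probable nodes; the expected code length is the sum of the merged weights.
merge 1/12 + 5/48 → 3/16
merge 5/48 + 3/16 → 7/24
merge 7/24 + 7/24 → 7/12
merge 5/12 + 7/12 → 1
L = 3/16 + 7/24 + 7/12 + 1 = 33/16 = 2.0625 bits/symbol.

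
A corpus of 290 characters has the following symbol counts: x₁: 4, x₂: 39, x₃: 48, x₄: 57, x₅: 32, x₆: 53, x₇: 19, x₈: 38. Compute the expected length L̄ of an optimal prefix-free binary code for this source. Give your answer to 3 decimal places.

2.883 bits/symbol

Probabilities are the counts divided by 290.
Repeatedly combine the two least-probable nodes; the expected code length is the sum of the merged weights.
merge 2/145 + 19/290 → 23/290
merge 23/290 + 16/145 → 11/58
merge 19/145 + 39/290 → 77/290
merge 24/145 + 53/290 → 101/290
merge 11/58 + 57/290 → 56/145
merge 77/290 + 101/290 → 89/145
merge 56/145 + 89/145 → 1
L = 23/290 + 11/58 + 77/290 + 101/290 + 56/145 + 89/145 + 1 = 418/145 ≈ 2.883 bits/symbol.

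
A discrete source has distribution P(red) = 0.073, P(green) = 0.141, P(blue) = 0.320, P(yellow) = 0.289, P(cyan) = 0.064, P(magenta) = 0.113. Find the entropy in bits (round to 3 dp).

H = −Σ pᵢ log₂ pᵢ.
−0.073·log₂(0.073) = 0.2756
−0.141·log₂(0.141) = 0.3985
−0.320·log₂(0.320) = 0.5260
−0.289·log₂(0.289) = 0.5176
−0.064·log₂(0.064) = 0.2538
−0.113·log₂(0.113) = 0.3555
Sum ≈ 2.3270 → 2.327 bits.

2.327 bits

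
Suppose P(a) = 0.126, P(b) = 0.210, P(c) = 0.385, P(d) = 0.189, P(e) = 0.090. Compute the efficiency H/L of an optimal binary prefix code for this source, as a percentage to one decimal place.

Entropy H = −Σ p log₂ p ≈ 2.1465 bits.
Huffman merges: 9/100+63/500→27/125; 189/1000+21/100→399/1000; 27/125+77/200→601/1000; 399/1000+601/1000→1. L = 277/125 ≈ 2.2160.
Efficiency = H/L = 2.1465/2.2160 = 96.9%.

96.9%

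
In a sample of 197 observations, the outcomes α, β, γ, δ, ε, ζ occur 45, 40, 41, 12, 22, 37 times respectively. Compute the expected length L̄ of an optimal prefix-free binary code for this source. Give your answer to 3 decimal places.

2.533 bits/symbol

Probabilities are the counts divided by 197.
Repeatedly combine the two least-probable nodes; the expected code length is the sum of the merged weights.
merge 12/197 + 22/197 → 34/197
merge 34/197 + 37/197 → 71/197
merge 40/197 + 41/197 → 81/197
merge 45/197 + 71/197 → 116/197
merge 81/197 + 116/197 → 1
L = 34/197 + 71/197 + 81/197 + 116/197 + 1 = 499/197 ≈ 2.533 bits/symbol.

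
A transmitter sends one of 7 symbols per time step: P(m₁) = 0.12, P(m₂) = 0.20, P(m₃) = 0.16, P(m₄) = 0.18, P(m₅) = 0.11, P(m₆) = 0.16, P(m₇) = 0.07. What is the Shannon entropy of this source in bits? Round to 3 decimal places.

2.742 bits

H = −Σ pᵢ log₂ pᵢ.
−0.12·log₂(0.12) = 0.3671
−0.20·log₂(0.20) = 0.4644
−0.16·log₂(0.16) = 0.4230
−0.18·log₂(0.18) = 0.4453
−0.11·log₂(0.11) = 0.3503
−0.16·log₂(0.16) = 0.4230
−0.07·log₂(0.07) = 0.2686
Sum ≈ 2.7416 → 2.742 bits.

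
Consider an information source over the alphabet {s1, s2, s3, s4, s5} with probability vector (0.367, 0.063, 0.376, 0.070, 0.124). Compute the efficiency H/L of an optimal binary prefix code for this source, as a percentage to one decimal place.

97.1%

Entropy H = −Σ p log₂ p ≈ 1.9546 bits.
Huffman merges: 63/1000+7/100→133/1000; 31/250+133/1000→257/1000; 257/1000+367/1000→78/125; 47/125+78/125→1. L = 1007/500 ≈ 2.0140.
Efficiency = H/L = 1.9546/2.0140 = 97.1%.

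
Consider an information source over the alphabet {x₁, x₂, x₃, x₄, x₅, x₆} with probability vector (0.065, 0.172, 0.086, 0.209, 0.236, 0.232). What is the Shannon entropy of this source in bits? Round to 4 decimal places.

H = −Σ pᵢ log₂ pᵢ.
−0.065·log₂(0.065) = 0.2563
−0.172·log₂(0.172) = 0.4368
−0.086·log₂(0.086) = 0.3044
−0.209·log₂(0.209) = 0.4720
−0.236·log₂(0.236) = 0.4916
−0.232·log₂(0.232) = 0.4890
Sum ≈ 2.4502 → 2.4502 bits.

2.4502 bits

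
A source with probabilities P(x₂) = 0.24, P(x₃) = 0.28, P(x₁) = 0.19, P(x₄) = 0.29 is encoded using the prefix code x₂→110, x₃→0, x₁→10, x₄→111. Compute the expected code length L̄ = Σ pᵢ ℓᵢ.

L̄ = Σ pᵢ·ℓᵢ = 0.24·3 + 0.28·1 + 0.19·2 + 0.29·3 = 2.25 bits/symbol.

2.25 bits/symbol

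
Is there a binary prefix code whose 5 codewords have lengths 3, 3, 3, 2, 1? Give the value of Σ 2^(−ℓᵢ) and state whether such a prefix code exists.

With common denominator 2^3 = 8: Σ 2^(−ℓᵢ) = 1/8 + 1/8 + 1/8 + 2/8 + 4/8 = 9/8 = 1.125.
Kraft's inequality requires Σ ≤ 1; here Σ = 1.125 > 1, so no such prefix code exists.

1.125; no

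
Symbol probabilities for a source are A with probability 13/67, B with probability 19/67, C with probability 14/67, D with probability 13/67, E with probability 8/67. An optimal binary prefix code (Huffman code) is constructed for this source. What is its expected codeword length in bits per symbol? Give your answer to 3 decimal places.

2.313 bits/symbol

Repeatedly combine the two least-probable nodes; the expected code length is the sum of the merged weights.
merge 8/67 + 13/67 → 21/67
merge 13/67 + 14/67 → 27/67
merge 19/67 + 21/67 → 40/67
merge 27/67 + 40/67 → 1
L = 21/67 + 27/67 + 40/67 + 1 = 155/67 ≈ 2.313 bits/symbol.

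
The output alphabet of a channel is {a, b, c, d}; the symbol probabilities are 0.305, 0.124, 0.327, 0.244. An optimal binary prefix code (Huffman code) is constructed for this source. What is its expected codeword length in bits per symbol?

2 bits/symbol

Repeatedly combine the two least-probable nodes; the expected code length is the sum of the merged weights.
merge 31/250 + 61/250 → 46/125
merge 61/200 + 327/1000 → 79/125
merge 46/125 + 79/125 → 1
L = 46/125 + 79/125 + 1 = 2 bits/symbol.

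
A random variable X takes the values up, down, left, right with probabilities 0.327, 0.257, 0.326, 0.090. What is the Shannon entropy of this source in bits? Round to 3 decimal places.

H = −Σ pᵢ log₂ pᵢ.
−0.327·log₂(0.327) = 0.5273
−0.257·log₂(0.257) = 0.5038
−0.326·log₂(0.326) = 0.5272
−0.090·log₂(0.090) = 0.3127
Sum ≈ 1.8709 → 1.871 bits.

1.871 bits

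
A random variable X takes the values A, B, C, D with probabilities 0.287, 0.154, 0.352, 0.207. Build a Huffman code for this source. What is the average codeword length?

2 bits/symbol

Repeatedly combine the two least-probable nodes; the expected code length is the sum of the merged weights.
merge 77/500 + 207/1000 → 361/1000
merge 287/1000 + 44/125 → 639/1000
merge 361/1000 + 639/1000 → 1
L = 361/1000 + 639/1000 + 1 = 2 bits/symbol.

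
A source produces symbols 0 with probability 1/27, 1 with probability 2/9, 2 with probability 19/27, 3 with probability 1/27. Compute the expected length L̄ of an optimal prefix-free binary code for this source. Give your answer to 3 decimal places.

1.370 bits/symbol

Repeatedly combine the two least-probable nodes; the expected code length is the sum of the merged weights.
merge 1/27 + 1/27 → 2/27
merge 2/27 + 2/9 → 8/27
merge 8/27 + 19/27 → 1
L = 2/27 + 8/27 + 1 = 37/27 ≈ 1.370 bits/symbol.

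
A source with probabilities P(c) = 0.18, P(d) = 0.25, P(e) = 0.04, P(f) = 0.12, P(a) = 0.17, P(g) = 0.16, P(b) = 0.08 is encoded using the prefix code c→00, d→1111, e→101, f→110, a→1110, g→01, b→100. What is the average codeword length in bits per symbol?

L̄ = Σ pᵢ·ℓᵢ = 0.18·2 + 0.25·4 + 0.04·3 + 0.12·3 + 0.17·4 + 0.16·2 + 0.08·3 = 3.08 bits/symbol.

3.08 bits/symbol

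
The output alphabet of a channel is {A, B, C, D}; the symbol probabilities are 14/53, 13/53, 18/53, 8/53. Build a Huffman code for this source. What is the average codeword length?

Repeatedly combine the two least-probable nodes; the expected code length is the sum of the merged weights.
merge 8/53 + 13/53 → 21/53
merge 14/53 + 18/53 → 32/53
merge 21/53 + 32/53 → 1
L = 21/53 + 32/53 + 1 = 2 bits/symbol.

2 bits/symbol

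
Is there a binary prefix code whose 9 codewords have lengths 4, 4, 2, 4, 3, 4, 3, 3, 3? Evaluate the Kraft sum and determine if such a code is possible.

With common denominator 2^4 = 16: Σ 2^(−ℓᵢ) = 1/16 + 1/16 + 4/16 + 1/16 + 2/16 + 1/16 + 2/16 + 2/16 + 2/16 = 16/16 = 1.
Kraft's inequality requires Σ ≤ 1; here Σ = 1 ≤ 1, so such a prefix code exists.

1; yes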